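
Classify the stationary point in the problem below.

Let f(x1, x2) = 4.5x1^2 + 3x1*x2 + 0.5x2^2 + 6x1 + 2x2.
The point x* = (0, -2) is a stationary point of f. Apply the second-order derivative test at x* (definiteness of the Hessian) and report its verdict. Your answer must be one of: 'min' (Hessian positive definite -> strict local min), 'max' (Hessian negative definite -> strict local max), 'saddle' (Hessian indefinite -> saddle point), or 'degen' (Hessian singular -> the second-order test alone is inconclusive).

Compute the Hessian H = grad^2 f:
  H = [[9, 3], [3, 1]]
Verify stationarity: grad f(x*) = H x* + g = (0, 0).
Eigenvalues of H: 0, 10.
H has a zero eigenvalue (singular; positive semidefinite but not definite), so H is neither positive definite, negative definite, nor indefinite. The second-order test alone is inconclusive -> degen.
(Indeed, f is constant along the null direction of H through x*, so x* is not a strict local extremum.)

degen


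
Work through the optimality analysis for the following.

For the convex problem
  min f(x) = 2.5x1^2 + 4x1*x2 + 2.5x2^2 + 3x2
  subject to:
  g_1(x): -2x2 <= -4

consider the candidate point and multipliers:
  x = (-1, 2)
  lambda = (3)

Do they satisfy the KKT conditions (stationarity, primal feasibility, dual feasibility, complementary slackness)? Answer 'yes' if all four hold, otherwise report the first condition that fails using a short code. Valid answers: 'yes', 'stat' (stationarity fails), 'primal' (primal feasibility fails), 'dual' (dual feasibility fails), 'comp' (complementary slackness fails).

Gradient of f: grad f(x) = Q x + c = (3, 9)
Constraint values g_i(x) = a_i^T x - b_i:
  g_1((-1, 2)) = 0
Stationarity residual: grad f(x) + sum_i lambda_i a_i = (3, 3)
  -> stationarity FAILS
Primal feasibility (all g_i <= 0): OK
Dual feasibility (all lambda_i >= 0): OK
Complementary slackness (lambda_i * g_i(x) = 0 for all i): OK

Verdict: the first failing condition is stationarity -> stat.

stat


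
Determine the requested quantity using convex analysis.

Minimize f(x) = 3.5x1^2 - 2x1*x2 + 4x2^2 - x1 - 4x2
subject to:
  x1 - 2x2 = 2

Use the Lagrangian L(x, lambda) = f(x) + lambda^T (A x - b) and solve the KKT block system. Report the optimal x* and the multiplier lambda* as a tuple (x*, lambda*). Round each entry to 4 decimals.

Form the Lagrangian:
  L(x, lambda) = (1/2) x^T Q x + c^T x + lambda^T (A x - b)
Stationarity (grad_x L = 0): Q x + c + A^T lambda = 0.
Primal feasibility: A x = b.

This gives the KKT block system:
  [ Q   A^T ] [ x     ]   [-c ]
  [ A    0  ] [ lambda ] = [ b ]

Solving the linear system:
  x*      = (0.7143, -0.6429)
  lambda* = (-5.2857)
  f(x*)   = 6.2143

x* = (0.7143, -0.6429), lambda* = (-5.2857)


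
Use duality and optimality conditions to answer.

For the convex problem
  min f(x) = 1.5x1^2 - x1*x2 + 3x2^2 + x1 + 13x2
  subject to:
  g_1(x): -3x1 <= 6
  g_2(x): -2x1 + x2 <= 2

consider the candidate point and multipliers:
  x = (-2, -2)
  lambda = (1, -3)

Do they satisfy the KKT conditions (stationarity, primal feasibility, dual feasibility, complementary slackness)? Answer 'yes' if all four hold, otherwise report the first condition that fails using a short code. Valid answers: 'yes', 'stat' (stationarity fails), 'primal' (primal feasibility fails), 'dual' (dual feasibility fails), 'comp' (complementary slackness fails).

Gradient of f: grad f(x) = Q x + c = (-3, 3)
Constraint values g_i(x) = a_i^T x - b_i:
  g_1((-2, -2)) = 0
  g_2((-2, -2)) = 0
Stationarity residual: grad f(x) + sum_i lambda_i a_i = (0, 0)
  -> stationarity OK
Primal feasibility (all g_i <= 0): OK
Dual feasibility (all lambda_i >= 0): FAILS
Complementary slackness (lambda_i * g_i(x) = 0 for all i): OK

Verdict: the first failing condition is dual_feasibility -> dual.

dual


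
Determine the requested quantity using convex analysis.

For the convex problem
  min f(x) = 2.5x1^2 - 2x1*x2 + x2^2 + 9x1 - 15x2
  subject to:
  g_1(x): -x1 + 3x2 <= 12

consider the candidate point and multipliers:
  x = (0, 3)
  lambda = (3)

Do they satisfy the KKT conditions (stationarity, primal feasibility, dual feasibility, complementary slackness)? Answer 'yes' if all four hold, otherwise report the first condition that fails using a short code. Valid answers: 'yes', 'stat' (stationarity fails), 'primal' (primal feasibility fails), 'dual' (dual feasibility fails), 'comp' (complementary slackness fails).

Gradient of f: grad f(x) = Q x + c = (3, -9)
Constraint values g_i(x) = a_i^T x - b_i:
  g_1((0, 3)) = -3
Stationarity residual: grad f(x) + sum_i lambda_i a_i = (0, 0)
  -> stationarity OK
Primal feasibility (all g_i <= 0): OK
Dual feasibility (all lambda_i >= 0): OK
Complementary slackness (lambda_i * g_i(x) = 0 for all i): FAILS

Verdict: the first failing condition is complementary_slackness -> comp.

comp


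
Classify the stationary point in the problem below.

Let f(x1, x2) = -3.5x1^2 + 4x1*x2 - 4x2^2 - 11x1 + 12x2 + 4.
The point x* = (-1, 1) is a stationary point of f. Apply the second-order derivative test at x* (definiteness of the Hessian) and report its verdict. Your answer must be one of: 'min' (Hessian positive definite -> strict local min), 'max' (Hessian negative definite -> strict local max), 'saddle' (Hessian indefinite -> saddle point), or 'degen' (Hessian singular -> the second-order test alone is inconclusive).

Compute the Hessian H = grad^2 f:
  H = [[-7, 4], [4, -8]]
Verify stationarity: grad f(x*) = H x* + g = (0, 0).
Eigenvalues of H: -11.5311, -3.4689.
Both eigenvalues < 0, so H is negative definite -> x* is a strict local max.

max


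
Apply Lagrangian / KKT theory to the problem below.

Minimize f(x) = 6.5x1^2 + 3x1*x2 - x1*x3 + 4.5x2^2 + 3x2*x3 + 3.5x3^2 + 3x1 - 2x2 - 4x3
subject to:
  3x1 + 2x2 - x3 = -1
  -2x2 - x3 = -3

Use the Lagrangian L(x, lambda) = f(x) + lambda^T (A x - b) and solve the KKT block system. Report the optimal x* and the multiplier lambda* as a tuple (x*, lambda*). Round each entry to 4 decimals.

Form the Lagrangian:
  L(x, lambda) = (1/2) x^T Q x + c^T x + lambda^T (A x - b)
Stationarity (grad_x L = 0): Q x + c + A^T lambda = 0.
Primal feasibility: A x = b.

This gives the KKT block system:
  [ Q   A^T ] [ x     ]   [-c ]
  [ A    0  ] [ lambda ] = [ b ]

Solving the linear system:
  x*      = (-0.6837, 1.0128, 0.9744)
  lambda* = (1.2748, 5.2684)
  f(x*)   = 4.5527

x* = (-0.6837, 1.0128, 0.9744), lambda* = (1.2748, 5.2684)


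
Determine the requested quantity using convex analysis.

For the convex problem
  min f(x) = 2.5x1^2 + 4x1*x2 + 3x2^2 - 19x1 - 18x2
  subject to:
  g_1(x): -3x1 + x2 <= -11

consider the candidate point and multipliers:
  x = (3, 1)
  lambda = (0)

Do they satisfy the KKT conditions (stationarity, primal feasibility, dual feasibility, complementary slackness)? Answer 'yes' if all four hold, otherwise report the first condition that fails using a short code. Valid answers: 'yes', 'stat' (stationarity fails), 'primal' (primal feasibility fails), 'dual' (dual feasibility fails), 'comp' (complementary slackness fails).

Gradient of f: grad f(x) = Q x + c = (0, 0)
Constraint values g_i(x) = a_i^T x - b_i:
  g_1((3, 1)) = 3
Stationarity residual: grad f(x) + sum_i lambda_i a_i = (0, 0)
  -> stationarity OK
Primal feasibility (all g_i <= 0): FAILS
Dual feasibility (all lambda_i >= 0): OK
Complementary slackness (lambda_i * g_i(x) = 0 for all i): OK

Verdict: the first failing condition is primal_feasibility -> primal.

primal


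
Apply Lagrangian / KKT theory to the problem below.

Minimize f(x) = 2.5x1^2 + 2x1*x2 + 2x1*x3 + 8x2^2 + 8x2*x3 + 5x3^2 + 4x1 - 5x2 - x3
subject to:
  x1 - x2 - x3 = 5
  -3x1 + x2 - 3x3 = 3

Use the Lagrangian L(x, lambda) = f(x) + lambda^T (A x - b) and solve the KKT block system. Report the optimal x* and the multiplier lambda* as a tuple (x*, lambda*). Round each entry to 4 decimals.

Form the Lagrangian:
  L(x, lambda) = (1/2) x^T Q x + c^T x + lambda^T (A x - b)
Stationarity (grad_x L = 0): Q x + c + A^T lambda = 0.
Primal feasibility: A x = b.

This gives the KKT block system:
  [ Q   A^T ] [ x     ]   [-c ]
  [ A    0  ] [ lambda ] = [ b ]

Solving the linear system:
  x*      = (2.4507, 0.6761, -3.2254)
  lambda* = (-17.0493, -1.9648)
  f(x*)   = 50.3944

x* = (2.4507, 0.6761, -3.2254), lambda* = (-17.0493, -1.9648)


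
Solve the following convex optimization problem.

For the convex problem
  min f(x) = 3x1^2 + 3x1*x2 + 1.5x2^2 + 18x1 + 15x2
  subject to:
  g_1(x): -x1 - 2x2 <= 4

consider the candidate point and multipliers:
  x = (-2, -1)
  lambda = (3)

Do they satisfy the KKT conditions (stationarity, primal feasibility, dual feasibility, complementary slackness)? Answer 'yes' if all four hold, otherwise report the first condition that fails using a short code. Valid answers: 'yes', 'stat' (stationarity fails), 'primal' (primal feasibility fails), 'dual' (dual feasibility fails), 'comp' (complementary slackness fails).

Gradient of f: grad f(x) = Q x + c = (3, 6)
Constraint values g_i(x) = a_i^T x - b_i:
  g_1((-2, -1)) = 0
Stationarity residual: grad f(x) + sum_i lambda_i a_i = (0, 0)
  -> stationarity OK
Primal feasibility (all g_i <= 0): OK
Dual feasibility (all lambda_i >= 0): OK
Complementary slackness (lambda_i * g_i(x) = 0 for all i): OK

Verdict: yes, KKT holds.

yes


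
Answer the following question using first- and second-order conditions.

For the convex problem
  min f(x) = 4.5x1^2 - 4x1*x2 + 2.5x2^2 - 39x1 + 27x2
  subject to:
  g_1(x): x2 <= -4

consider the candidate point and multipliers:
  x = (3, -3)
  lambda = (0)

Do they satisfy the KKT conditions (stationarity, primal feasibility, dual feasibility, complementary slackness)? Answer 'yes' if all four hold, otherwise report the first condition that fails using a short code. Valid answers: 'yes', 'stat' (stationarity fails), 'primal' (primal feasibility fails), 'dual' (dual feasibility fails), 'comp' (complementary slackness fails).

Gradient of f: grad f(x) = Q x + c = (0, 0)
Constraint values g_i(x) = a_i^T x - b_i:
  g_1((3, -3)) = 1
Stationarity residual: grad f(x) + sum_i lambda_i a_i = (0, 0)
  -> stationarity OK
Primal feasibility (all g_i <= 0): FAILS
Dual feasibility (all lambda_i >= 0): OK
Complementary slackness (lambda_i * g_i(x) = 0 for all i): OK

Verdict: the first failing condition is primal_feasibility -> primal.

primal


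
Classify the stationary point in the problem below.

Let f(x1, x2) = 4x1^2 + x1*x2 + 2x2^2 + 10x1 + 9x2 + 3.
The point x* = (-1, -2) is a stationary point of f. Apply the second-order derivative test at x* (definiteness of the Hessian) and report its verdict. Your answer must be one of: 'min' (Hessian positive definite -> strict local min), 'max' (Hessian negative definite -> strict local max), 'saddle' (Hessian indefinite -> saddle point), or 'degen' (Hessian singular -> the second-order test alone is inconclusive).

Compute the Hessian H = grad^2 f:
  H = [[8, 1], [1, 4]]
Verify stationarity: grad f(x*) = H x* + g = (0, 0).
Eigenvalues of H: 3.7639, 8.2361.
Both eigenvalues > 0, so H is positive definite -> x* is a strict local min.

min


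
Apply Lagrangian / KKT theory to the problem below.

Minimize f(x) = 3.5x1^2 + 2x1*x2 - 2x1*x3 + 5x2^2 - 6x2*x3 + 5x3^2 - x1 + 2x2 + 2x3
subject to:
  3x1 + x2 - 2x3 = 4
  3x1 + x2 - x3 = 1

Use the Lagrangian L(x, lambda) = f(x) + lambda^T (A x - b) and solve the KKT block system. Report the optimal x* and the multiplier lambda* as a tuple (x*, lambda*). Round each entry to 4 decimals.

Form the Lagrangian:
  L(x, lambda) = (1/2) x^T Q x + c^T x + lambda^T (A x - b)
Stationarity (grad_x L = 0): Q x + c + A^T lambda = 0.
Primal feasibility: A x = b.

This gives the KKT block system:
  [ Q   A^T ] [ x     ]   [-c ]
  [ A    0  ] [ lambda ] = [ b ]

Solving the linear system:
  x*      = (-0.0118, -1.9647, -3)
  lambda* = (-15.8588, 15.5294)
  f(x*)   = 18.9941

x* = (-0.0118, -1.9647, -3), lambda* = (-15.8588, 15.5294)


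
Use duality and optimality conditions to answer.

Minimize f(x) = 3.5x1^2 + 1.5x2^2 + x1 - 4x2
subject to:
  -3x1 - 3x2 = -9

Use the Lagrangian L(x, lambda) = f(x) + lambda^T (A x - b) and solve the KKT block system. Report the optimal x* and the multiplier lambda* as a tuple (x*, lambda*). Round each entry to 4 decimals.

Form the Lagrangian:
  L(x, lambda) = (1/2) x^T Q x + c^T x + lambda^T (A x - b)
Stationarity (grad_x L = 0): Q x + c + A^T lambda = 0.
Primal feasibility: A x = b.

This gives the KKT block system:
  [ Q   A^T ] [ x     ]   [-c ]
  [ A    0  ] [ lambda ] = [ b ]

Solving the linear system:
  x*      = (0.4, 2.6)
  lambda* = (1.2667)
  f(x*)   = 0.7

x* = (0.4, 2.6), lambda* = (1.2667)


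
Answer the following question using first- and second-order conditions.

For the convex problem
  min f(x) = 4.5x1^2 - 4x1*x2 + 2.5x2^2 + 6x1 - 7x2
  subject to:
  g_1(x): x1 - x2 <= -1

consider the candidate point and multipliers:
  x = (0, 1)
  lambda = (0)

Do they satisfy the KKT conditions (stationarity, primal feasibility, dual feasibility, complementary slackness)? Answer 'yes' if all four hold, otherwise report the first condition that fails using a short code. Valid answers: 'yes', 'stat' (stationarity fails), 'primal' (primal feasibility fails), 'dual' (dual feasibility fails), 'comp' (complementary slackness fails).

Gradient of f: grad f(x) = Q x + c = (2, -2)
Constraint values g_i(x) = a_i^T x - b_i:
  g_1((0, 1)) = 0
Stationarity residual: grad f(x) + sum_i lambda_i a_i = (2, -2)
  -> stationarity FAILS
Primal feasibility (all g_i <= 0): OK
Dual feasibility (all lambda_i >= 0): OK
Complementary slackness (lambda_i * g_i(x) = 0 for all i): OK

Verdict: the first failing condition is stationarity -> stat.

stat


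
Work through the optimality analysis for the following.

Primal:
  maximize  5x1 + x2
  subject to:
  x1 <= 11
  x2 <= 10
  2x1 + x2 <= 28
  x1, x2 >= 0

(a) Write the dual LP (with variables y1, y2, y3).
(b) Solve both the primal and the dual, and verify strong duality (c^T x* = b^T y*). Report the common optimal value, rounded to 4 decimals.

The standard primal-dual pair for 'max c^T x s.t. A x <= b, x >= 0' is:
  Dual:  min b^T y  s.t.  A^T y >= c,  y >= 0.

So the dual LP is:
  minimize  11y1 + 10y2 + 28y3
  subject to:
    y1 + 2y3 >= 5
    y2 + y3 >= 1
    y1, y2, y3 >= 0

Solving the primal: x* = (11, 6).
  primal value c^T x* = 61.
Solving the dual: y* = (3, 0, 1).
  dual value b^T y* = 61.
Strong duality: c^T x* = b^T y*. Confirmed.

61


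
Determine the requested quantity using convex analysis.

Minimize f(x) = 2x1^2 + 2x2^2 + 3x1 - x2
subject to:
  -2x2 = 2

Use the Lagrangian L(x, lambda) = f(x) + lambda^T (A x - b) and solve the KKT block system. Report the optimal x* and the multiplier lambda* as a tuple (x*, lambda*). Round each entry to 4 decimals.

Form the Lagrangian:
  L(x, lambda) = (1/2) x^T Q x + c^T x + lambda^T (A x - b)
Stationarity (grad_x L = 0): Q x + c + A^T lambda = 0.
Primal feasibility: A x = b.

This gives the KKT block system:
  [ Q   A^T ] [ x     ]   [-c ]
  [ A    0  ] [ lambda ] = [ b ]

Solving the linear system:
  x*      = (-0.75, -1)
  lambda* = (-2.5)
  f(x*)   = 1.875

x* = (-0.75, -1), lambda* = (-2.5)


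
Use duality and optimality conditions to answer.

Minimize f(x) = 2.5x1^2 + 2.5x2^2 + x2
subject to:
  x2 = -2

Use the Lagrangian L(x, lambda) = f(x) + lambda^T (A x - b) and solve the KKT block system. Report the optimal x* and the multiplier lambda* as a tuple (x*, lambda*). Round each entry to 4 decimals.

Form the Lagrangian:
  L(x, lambda) = (1/2) x^T Q x + c^T x + lambda^T (A x - b)
Stationarity (grad_x L = 0): Q x + c + A^T lambda = 0.
Primal feasibility: A x = b.

This gives the KKT block system:
  [ Q   A^T ] [ x     ]   [-c ]
  [ A    0  ] [ lambda ] = [ b ]

Solving the linear system:
  x*      = (0, -2)
  lambda* = (9)
  f(x*)   = 8

x* = (0, -2), lambda* = (9)


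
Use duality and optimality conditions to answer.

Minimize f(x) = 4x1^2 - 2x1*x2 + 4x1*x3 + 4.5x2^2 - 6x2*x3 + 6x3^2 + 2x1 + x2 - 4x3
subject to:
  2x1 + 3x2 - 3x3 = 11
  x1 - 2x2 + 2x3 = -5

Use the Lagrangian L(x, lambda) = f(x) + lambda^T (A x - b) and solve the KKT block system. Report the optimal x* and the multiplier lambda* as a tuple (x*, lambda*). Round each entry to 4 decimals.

Form the Lagrangian:
  L(x, lambda) = (1/2) x^T Q x + c^T x + lambda^T (A x - b)
Stationarity (grad_x L = 0): Q x + c + A^T lambda = 0.
Primal feasibility: A x = b.

This gives the KKT block system:
  [ Q   A^T ] [ x     ]   [-c ]
  [ A    0  ] [ lambda ] = [ b ]

Solving the linear system:
  x*      = (1, 2.1111, -0.8889)
  lambda* = (-3.9683, 5.7143)
  f(x*)   = 39.9444

x* = (1, 2.1111, -0.8889), lambda* = (-3.9683, 5.7143)


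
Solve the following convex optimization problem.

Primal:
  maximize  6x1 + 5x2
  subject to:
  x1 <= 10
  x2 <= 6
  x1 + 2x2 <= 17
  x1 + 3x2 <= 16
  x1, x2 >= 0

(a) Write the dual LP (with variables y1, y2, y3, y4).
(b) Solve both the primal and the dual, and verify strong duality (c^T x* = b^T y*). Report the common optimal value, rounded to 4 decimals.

The standard primal-dual pair for 'max c^T x s.t. A x <= b, x >= 0' is:
  Dual:  min b^T y  s.t.  A^T y >= c,  y >= 0.

So the dual LP is:
  minimize  10y1 + 6y2 + 17y3 + 16y4
  subject to:
    y1 + y3 + y4 >= 6
    y2 + 2y3 + 3y4 >= 5
    y1, y2, y3, y4 >= 0

Solving the primal: x* = (10, 2).
  primal value c^T x* = 70.
Solving the dual: y* = (4.3333, 0, 0, 1.6667).
  dual value b^T y* = 70.
Strong duality: c^T x* = b^T y*. Confirmed.

70


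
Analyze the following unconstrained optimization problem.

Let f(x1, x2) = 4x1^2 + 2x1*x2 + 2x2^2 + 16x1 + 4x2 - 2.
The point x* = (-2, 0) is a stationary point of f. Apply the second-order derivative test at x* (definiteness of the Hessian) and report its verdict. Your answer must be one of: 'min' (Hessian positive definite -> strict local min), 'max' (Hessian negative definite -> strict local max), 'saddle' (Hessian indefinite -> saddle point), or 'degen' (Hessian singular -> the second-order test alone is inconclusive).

Compute the Hessian H = grad^2 f:
  H = [[8, 2], [2, 4]]
Verify stationarity: grad f(x*) = H x* + g = (0, 0).
Eigenvalues of H: 3.1716, 8.8284.
Both eigenvalues > 0, so H is positive definite -> x* is a strict local min.

min


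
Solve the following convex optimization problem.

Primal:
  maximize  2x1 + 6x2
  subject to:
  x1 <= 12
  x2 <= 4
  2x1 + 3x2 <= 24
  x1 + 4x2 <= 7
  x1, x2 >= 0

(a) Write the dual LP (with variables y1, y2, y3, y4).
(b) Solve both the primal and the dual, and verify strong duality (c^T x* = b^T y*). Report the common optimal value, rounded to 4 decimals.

The standard primal-dual pair for 'max c^T x s.t. A x <= b, x >= 0' is:
  Dual:  min b^T y  s.t.  A^T y >= c,  y >= 0.

So the dual LP is:
  minimize  12y1 + 4y2 + 24y3 + 7y4
  subject to:
    y1 + 2y3 + y4 >= 2
    y2 + 3y3 + 4y4 >= 6
    y1, y2, y3, y4 >= 0

Solving the primal: x* = (7, 0).
  primal value c^T x* = 14.
Solving the dual: y* = (0, 0, 0, 2).
  dual value b^T y* = 14.
Strong duality: c^T x* = b^T y*. Confirmed.

14


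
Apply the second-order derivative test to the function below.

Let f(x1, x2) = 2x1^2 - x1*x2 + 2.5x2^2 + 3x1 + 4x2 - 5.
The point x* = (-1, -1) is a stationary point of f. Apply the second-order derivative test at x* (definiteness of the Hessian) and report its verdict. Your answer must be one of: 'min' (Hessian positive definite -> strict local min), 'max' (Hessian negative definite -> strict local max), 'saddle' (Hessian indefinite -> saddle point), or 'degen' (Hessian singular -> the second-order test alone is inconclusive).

Compute the Hessian H = grad^2 f:
  H = [[4, -1], [-1, 5]]
Verify stationarity: grad f(x*) = H x* + g = (0, 0).
Eigenvalues of H: 3.382, 5.618.
Both eigenvalues > 0, so H is positive definite -> x* is a strict local min.

min


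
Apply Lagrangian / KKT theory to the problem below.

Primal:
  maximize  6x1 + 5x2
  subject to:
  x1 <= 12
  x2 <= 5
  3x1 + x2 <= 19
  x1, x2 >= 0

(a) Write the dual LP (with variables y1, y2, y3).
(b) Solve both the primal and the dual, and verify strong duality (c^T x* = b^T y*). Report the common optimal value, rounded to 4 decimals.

The standard primal-dual pair for 'max c^T x s.t. A x <= b, x >= 0' is:
  Dual:  min b^T y  s.t.  A^T y >= c,  y >= 0.

So the dual LP is:
  minimize  12y1 + 5y2 + 19y3
  subject to:
    y1 + 3y3 >= 6
    y2 + y3 >= 5
    y1, y2, y3 >= 0

Solving the primal: x* = (4.6667, 5).
  primal value c^T x* = 53.
Solving the dual: y* = (0, 3, 2).
  dual value b^T y* = 53.
Strong duality: c^T x* = b^T y*. Confirmed.

53


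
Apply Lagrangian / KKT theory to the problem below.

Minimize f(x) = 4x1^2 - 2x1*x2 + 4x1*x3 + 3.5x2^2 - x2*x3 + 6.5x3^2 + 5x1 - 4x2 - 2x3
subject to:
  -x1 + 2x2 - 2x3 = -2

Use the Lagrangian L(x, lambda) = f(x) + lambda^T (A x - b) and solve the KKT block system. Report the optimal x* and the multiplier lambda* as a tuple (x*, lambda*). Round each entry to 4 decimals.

Form the Lagrangian:
  L(x, lambda) = (1/2) x^T Q x + c^T x + lambda^T (A x - b)
Stationarity (grad_x L = 0): Q x + c + A^T lambda = 0.
Primal feasibility: A x = b.

This gives the KKT block system:
  [ Q   A^T ] [ x     ]   [-c ]
  [ A    0  ] [ lambda ] = [ b ]

Solving the linear system:
  x*      = (-0.7598, -0.5022, 0.8777)
  lambda* = (3.4367)
  f(x*)   = 1.6638

x* = (-0.7598, -0.5022, 0.8777), lambda* = (3.4367)


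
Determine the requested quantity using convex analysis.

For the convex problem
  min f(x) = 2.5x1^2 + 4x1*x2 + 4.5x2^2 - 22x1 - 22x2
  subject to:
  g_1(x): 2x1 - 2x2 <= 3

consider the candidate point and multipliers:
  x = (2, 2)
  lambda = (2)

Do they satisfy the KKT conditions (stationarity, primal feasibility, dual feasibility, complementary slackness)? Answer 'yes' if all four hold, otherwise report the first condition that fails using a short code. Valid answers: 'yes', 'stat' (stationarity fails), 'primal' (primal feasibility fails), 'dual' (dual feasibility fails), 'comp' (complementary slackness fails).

Gradient of f: grad f(x) = Q x + c = (-4, 4)
Constraint values g_i(x) = a_i^T x - b_i:
  g_1((2, 2)) = -3
Stationarity residual: grad f(x) + sum_i lambda_i a_i = (0, 0)
  -> stationarity OK
Primal feasibility (all g_i <= 0): OK
Dual feasibility (all lambda_i >= 0): OK
Complementary slackness (lambda_i * g_i(x) = 0 for all i): FAILS

Verdict: the first failing condition is complementary_slackness -> comp.

comp


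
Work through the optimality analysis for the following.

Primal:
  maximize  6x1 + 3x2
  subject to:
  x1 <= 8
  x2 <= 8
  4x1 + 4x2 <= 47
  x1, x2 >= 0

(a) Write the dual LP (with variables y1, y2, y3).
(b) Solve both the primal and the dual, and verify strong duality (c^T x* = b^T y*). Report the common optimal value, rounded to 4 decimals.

The standard primal-dual pair for 'max c^T x s.t. A x <= b, x >= 0' is:
  Dual:  min b^T y  s.t.  A^T y >= c,  y >= 0.

So the dual LP is:
  minimize  8y1 + 8y2 + 47y3
  subject to:
    y1 + 4y3 >= 6
    y2 + 4y3 >= 3
    y1, y2, y3 >= 0

Solving the primal: x* = (8, 3.75).
  primal value c^T x* = 59.25.
Solving the dual: y* = (3, 0, 0.75).
  dual value b^T y* = 59.25.
Strong duality: c^T x* = b^T y*. Confirmed.

59.25


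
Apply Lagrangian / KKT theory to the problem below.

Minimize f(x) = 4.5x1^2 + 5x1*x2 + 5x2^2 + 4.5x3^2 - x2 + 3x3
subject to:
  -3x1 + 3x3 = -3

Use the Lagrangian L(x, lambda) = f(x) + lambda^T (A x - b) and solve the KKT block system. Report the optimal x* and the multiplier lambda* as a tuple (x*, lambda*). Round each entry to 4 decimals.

Form the Lagrangian:
  L(x, lambda) = (1/2) x^T Q x + c^T x + lambda^T (A x - b)
Stationarity (grad_x L = 0): Q x + c + A^T lambda = 0.
Primal feasibility: A x = b.

This gives the KKT block system:
  [ Q   A^T ] [ x     ]   [-c ]
  [ A    0  ] [ lambda ] = [ b ]

Solving the linear system:
  x*      = (0.3548, -0.0774, -0.6452)
  lambda* = (0.9355)
  f(x*)   = 0.4742

x* = (0.3548, -0.0774, -0.6452), lambda* = (0.9355)


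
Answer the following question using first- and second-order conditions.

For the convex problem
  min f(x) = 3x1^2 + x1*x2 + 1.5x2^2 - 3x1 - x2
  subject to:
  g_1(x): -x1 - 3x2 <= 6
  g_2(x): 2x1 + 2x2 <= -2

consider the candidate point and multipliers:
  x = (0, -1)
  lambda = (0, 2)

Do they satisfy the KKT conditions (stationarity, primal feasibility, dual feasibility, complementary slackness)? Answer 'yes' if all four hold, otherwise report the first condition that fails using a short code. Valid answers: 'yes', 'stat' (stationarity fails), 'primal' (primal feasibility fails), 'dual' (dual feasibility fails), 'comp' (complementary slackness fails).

Gradient of f: grad f(x) = Q x + c = (-4, -4)
Constraint values g_i(x) = a_i^T x - b_i:
  g_1((0, -1)) = -3
  g_2((0, -1)) = 0
Stationarity residual: grad f(x) + sum_i lambda_i a_i = (0, 0)
  -> stationarity OK
Primal feasibility (all g_i <= 0): OK
Dual feasibility (all lambda_i >= 0): OK
Complementary slackness (lambda_i * g_i(x) = 0 for all i): OK

Verdict: yes, KKT holds.

yes


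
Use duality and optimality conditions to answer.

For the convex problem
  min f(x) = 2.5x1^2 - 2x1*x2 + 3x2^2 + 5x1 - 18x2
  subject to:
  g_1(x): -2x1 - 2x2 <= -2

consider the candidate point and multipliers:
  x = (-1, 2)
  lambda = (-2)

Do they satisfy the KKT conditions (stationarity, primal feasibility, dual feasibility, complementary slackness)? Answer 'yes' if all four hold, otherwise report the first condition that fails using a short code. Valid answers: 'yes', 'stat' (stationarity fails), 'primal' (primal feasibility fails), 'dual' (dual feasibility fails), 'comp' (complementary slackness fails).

Gradient of f: grad f(x) = Q x + c = (-4, -4)
Constraint values g_i(x) = a_i^T x - b_i:
  g_1((-1, 2)) = 0
Stationarity residual: grad f(x) + sum_i lambda_i a_i = (0, 0)
  -> stationarity OK
Primal feasibility (all g_i <= 0): OK
Dual feasibility (all lambda_i >= 0): FAILS
Complementary slackness (lambda_i * g_i(x) = 0 for all i): OK

Verdict: the first failing condition is dual_feasibility -> dual.

dual


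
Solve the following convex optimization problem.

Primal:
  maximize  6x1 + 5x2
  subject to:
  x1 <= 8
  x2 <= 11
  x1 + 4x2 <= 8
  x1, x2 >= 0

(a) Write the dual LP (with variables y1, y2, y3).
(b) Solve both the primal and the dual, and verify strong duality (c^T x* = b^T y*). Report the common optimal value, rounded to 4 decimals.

The standard primal-dual pair for 'max c^T x s.t. A x <= b, x >= 0' is:
  Dual:  min b^T y  s.t.  A^T y >= c,  y >= 0.

So the dual LP is:
  minimize  8y1 + 11y2 + 8y3
  subject to:
    y1 + y3 >= 6
    y2 + 4y3 >= 5
    y1, y2, y3 >= 0

Solving the primal: x* = (8, 0).
  primal value c^T x* = 48.
Solving the dual: y* = (4.75, 0, 1.25).
  dual value b^T y* = 48.
Strong duality: c^T x* = b^T y*. Confirmed.

48


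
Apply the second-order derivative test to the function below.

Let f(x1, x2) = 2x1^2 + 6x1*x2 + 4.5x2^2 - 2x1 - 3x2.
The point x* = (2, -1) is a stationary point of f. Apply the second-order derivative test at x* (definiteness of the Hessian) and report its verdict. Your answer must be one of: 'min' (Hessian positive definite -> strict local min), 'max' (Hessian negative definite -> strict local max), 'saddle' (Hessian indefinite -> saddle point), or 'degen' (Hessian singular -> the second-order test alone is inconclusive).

Compute the Hessian H = grad^2 f:
  H = [[4, 6], [6, 9]]
Verify stationarity: grad f(x*) = H x* + g = (0, 0).
Eigenvalues of H: 0, 13.
H has a zero eigenvalue (singular; positive semidefinite but not definite), so H is neither positive definite, negative definite, nor indefinite. The second-order test alone is inconclusive -> degen.
(Indeed, f is constant along the null direction of H through x*, so x* is not a strict local extremum.)

degen


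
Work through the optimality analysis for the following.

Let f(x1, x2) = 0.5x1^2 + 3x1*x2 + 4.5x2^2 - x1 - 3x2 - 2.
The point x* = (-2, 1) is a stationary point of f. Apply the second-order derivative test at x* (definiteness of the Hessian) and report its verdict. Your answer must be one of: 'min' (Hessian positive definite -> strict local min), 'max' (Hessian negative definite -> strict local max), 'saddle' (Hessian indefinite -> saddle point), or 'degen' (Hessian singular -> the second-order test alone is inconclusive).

Compute the Hessian H = grad^2 f:
  H = [[1, 3], [3, 9]]
Verify stationarity: grad f(x*) = H x* + g = (0, 0).
Eigenvalues of H: 0, 10.
H has a zero eigenvalue (singular; positive semidefinite but not definite), so H is neither positive definite, negative definite, nor indefinite. The second-order test alone is inconclusive -> degen.
(Indeed, f is constant along the null direction of H through x*, so x* is not a strict local extremum.)

degen


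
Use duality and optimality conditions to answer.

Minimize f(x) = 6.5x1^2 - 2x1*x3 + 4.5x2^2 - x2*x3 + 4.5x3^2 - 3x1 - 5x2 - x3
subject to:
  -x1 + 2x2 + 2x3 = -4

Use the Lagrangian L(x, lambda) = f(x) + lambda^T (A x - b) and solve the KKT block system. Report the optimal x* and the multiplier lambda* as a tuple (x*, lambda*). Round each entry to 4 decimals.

Form the Lagrangian:
  L(x, lambda) = (1/2) x^T Q x + c^T x + lambda^T (A x - b)
Stationarity (grad_x L = 0): Q x + c + A^T lambda = 0.
Primal feasibility: A x = b.

This gives the KKT block system:
  [ Q   A^T ] [ x     ]   [-c ]
  [ A    0  ] [ lambda ] = [ b ]

Solving the linear system:
  x*      = (0.4766, -0.7285, -1.0332)
  lambda* = (5.2617)
  f(x*)   = 12.1465

x* = (0.4766, -0.7285, -1.0332), lambda* = (5.2617)


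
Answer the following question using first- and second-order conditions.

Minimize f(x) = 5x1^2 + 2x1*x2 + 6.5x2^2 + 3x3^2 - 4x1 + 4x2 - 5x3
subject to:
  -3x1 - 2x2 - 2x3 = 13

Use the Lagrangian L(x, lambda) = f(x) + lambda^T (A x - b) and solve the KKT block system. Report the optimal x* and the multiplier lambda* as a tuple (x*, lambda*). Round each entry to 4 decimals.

Form the Lagrangian:
  L(x, lambda) = (1/2) x^T Q x + c^T x + lambda^T (A x - b)
Stationarity (grad_x L = 0): Q x + c + A^T lambda = 0.
Primal feasibility: A x = b.

This gives the KKT block system:
  [ Q   A^T ] [ x     ]   [-c ]
  [ A    0  ] [ lambda ] = [ b ]

Solving the linear system:
  x*      = (-1.9969, -1.3702, -2.1344)
  lambda* = (-8.9032)
  f(x*)   = 64.4604

x* = (-1.9969, -1.3702, -2.1344), lambda* = (-8.9032)


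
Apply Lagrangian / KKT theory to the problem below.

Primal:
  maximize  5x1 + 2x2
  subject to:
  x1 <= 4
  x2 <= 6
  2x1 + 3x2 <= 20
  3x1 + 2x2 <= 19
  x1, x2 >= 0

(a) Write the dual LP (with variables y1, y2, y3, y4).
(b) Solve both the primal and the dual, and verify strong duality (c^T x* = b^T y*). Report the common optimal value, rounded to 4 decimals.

The standard primal-dual pair for 'max c^T x s.t. A x <= b, x >= 0' is:
  Dual:  min b^T y  s.t.  A^T y >= c,  y >= 0.

So the dual LP is:
  minimize  4y1 + 6y2 + 20y3 + 19y4
  subject to:
    y1 + 2y3 + 3y4 >= 5
    y2 + 3y3 + 2y4 >= 2
    y1, y2, y3, y4 >= 0

Solving the primal: x* = (4, 3.5).
  primal value c^T x* = 27.
Solving the dual: y* = (2, 0, 0, 1).
  dual value b^T y* = 27.
Strong duality: c^T x* = b^T y*. Confirmed.

27


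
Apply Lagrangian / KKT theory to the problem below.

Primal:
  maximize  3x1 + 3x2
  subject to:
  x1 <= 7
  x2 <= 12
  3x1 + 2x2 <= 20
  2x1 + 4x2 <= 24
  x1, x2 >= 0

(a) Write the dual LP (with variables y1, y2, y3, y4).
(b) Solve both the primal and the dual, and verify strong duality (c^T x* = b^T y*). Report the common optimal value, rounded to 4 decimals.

The standard primal-dual pair for 'max c^T x s.t. A x <= b, x >= 0' is:
  Dual:  min b^T y  s.t.  A^T y >= c,  y >= 0.

So the dual LP is:
  minimize  7y1 + 12y2 + 20y3 + 24y4
  subject to:
    y1 + 3y3 + 2y4 >= 3
    y2 + 2y3 + 4y4 >= 3
    y1, y2, y3, y4 >= 0

Solving the primal: x* = (4, 4).
  primal value c^T x* = 24.
Solving the dual: y* = (0, 0, 0.75, 0.375).
  dual value b^T y* = 24.
Strong duality: c^T x* = b^T y*. Confirmed.

24


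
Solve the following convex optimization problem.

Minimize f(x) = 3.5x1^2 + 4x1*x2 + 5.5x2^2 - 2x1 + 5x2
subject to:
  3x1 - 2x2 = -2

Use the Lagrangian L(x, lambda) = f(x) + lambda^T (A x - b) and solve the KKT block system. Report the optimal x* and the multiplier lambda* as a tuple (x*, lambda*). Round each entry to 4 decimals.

Form the Lagrangian:
  L(x, lambda) = (1/2) x^T Q x + c^T x + lambda^T (A x - b)
Stationarity (grad_x L = 0): Q x + c + A^T lambda = 0.
Primal feasibility: A x = b.

This gives the KKT block system:
  [ Q   A^T ] [ x     ]   [-c ]
  [ A    0  ] [ lambda ] = [ b ]

Solving the linear system:
  x*      = (-0.5943, 0.1086)
  lambda* = (1.9086)
  f(x*)   = 2.7743

x* = (-0.5943, 0.1086), lambda* = (1.9086)


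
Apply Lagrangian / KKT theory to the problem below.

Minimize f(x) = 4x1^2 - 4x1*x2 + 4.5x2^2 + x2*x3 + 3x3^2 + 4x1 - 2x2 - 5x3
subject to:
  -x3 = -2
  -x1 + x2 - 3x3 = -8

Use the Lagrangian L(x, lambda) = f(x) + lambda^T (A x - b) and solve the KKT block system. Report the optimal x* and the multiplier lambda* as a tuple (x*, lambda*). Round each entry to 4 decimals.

Form the Lagrangian:
  L(x, lambda) = (1/2) x^T Q x + c^T x + lambda^T (A x - b)
Stationarity (grad_x L = 0): Q x + c + A^T lambda = 0.
Primal feasibility: A x = b.

This gives the KKT block system:
  [ Q   A^T ] [ x     ]   [-c ]
  [ A    0  ] [ lambda ] = [ b ]

Solving the linear system:
  x*      = (0.6667, -1.3333, 2)
  lambda* = (-38.3333, 14.6667)
  f(x*)   = 18

x* = (0.6667, -1.3333, 2), lambda* = (-38.3333, 14.6667)


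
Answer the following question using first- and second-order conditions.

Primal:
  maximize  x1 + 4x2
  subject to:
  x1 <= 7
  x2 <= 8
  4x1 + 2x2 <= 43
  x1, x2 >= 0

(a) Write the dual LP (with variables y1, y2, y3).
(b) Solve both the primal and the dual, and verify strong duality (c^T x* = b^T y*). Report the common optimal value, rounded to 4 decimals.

The standard primal-dual pair for 'max c^T x s.t. A x <= b, x >= 0' is:
  Dual:  min b^T y  s.t.  A^T y >= c,  y >= 0.

So the dual LP is:
  minimize  7y1 + 8y2 + 43y3
  subject to:
    y1 + 4y3 >= 1
    y2 + 2y3 >= 4
    y1, y2, y3 >= 0

Solving the primal: x* = (6.75, 8).
  primal value c^T x* = 38.75.
Solving the dual: y* = (0, 3.5, 0.25).
  dual value b^T y* = 38.75.
Strong duality: c^T x* = b^T y*. Confirmed.

38.75


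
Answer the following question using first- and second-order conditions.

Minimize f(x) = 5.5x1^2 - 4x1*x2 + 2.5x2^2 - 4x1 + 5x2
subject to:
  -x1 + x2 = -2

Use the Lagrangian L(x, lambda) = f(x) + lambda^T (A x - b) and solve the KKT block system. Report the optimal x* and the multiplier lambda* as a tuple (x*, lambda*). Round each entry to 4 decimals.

Form the Lagrangian:
  L(x, lambda) = (1/2) x^T Q x + c^T x + lambda^T (A x - b)
Stationarity (grad_x L = 0): Q x + c + A^T lambda = 0.
Primal feasibility: A x = b.

This gives the KKT block system:
  [ Q   A^T ] [ x     ]   [-c ]
  [ A    0  ] [ lambda ] = [ b ]

Solving the linear system:
  x*      = (0.125, -1.875)
  lambda* = (4.875)
  f(x*)   = -0.0625

x* = (0.125, -1.875), lambda* = (4.875)


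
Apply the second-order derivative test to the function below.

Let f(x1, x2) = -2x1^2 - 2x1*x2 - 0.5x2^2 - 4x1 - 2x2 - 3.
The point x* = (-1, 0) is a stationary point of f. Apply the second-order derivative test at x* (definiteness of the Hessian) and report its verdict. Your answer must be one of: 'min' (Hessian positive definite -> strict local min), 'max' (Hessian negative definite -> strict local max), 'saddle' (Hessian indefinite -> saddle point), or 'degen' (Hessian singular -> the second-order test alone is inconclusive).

Compute the Hessian H = grad^2 f:
  H = [[-4, -2], [-2, -1]]
Verify stationarity: grad f(x*) = H x* + g = (0, 0).
Eigenvalues of H: -5, 0.
H has a zero eigenvalue (singular; negative semidefinite but not definite), so H is neither positive definite, negative definite, nor indefinite. The second-order test alone is inconclusive -> degen.
(Indeed, f is constant along the null direction of H through x*, so x* is not a strict local extremum.)

degen


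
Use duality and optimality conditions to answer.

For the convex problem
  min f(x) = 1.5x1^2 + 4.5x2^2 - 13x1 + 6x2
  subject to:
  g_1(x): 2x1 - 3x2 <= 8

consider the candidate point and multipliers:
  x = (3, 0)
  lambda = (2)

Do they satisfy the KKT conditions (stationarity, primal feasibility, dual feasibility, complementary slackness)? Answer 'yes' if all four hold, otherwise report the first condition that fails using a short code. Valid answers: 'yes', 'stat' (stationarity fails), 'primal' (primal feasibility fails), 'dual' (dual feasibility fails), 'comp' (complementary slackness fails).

Gradient of f: grad f(x) = Q x + c = (-4, 6)
Constraint values g_i(x) = a_i^T x - b_i:
  g_1((3, 0)) = -2
Stationarity residual: grad f(x) + sum_i lambda_i a_i = (0, 0)
  -> stationarity OK
Primal feasibility (all g_i <= 0): OK
Dual feasibility (all lambda_i >= 0): OK
Complementary slackness (lambda_i * g_i(x) = 0 for all i): FAILS

Verdict: the first failing condition is complementary_slackness -> comp.

comp


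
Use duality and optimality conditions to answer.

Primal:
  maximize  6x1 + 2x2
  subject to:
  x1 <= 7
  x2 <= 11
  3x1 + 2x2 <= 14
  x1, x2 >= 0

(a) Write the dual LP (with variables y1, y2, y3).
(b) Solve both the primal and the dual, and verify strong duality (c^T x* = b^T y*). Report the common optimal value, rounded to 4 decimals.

The standard primal-dual pair for 'max c^T x s.t. A x <= b, x >= 0' is:
  Dual:  min b^T y  s.t.  A^T y >= c,  y >= 0.

So the dual LP is:
  minimize  7y1 + 11y2 + 14y3
  subject to:
    y1 + 3y3 >= 6
    y2 + 2y3 >= 2
    y1, y2, y3 >= 0

Solving the primal: x* = (4.6667, 0).
  primal value c^T x* = 28.
Solving the dual: y* = (0, 0, 2).
  dual value b^T y* = 28.
Strong duality: c^T x* = b^T y*. Confirmed.

28


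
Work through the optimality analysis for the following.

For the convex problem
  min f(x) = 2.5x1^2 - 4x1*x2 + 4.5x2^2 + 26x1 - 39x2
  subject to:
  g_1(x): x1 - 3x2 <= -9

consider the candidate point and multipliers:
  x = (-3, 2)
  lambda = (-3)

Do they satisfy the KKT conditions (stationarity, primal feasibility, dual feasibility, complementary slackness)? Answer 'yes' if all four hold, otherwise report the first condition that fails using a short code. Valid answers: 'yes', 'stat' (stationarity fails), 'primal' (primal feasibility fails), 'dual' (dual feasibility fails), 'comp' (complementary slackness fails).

Gradient of f: grad f(x) = Q x + c = (3, -9)
Constraint values g_i(x) = a_i^T x - b_i:
  g_1((-3, 2)) = 0
Stationarity residual: grad f(x) + sum_i lambda_i a_i = (0, 0)
  -> stationarity OK
Primal feasibility (all g_i <= 0): OK
Dual feasibility (all lambda_i >= 0): FAILS
Complementary slackness (lambda_i * g_i(x) = 0 for all i): OK

Verdict: the first failing condition is dual_feasibility -> dual.

dual


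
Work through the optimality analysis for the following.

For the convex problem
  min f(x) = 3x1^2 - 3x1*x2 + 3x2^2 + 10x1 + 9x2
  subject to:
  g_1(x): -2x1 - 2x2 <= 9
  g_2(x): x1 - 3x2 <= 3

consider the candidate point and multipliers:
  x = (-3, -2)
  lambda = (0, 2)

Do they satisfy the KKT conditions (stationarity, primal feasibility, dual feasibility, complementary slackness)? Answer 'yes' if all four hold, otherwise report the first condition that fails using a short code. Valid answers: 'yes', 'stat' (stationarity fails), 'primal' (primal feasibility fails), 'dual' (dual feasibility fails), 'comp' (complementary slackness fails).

Gradient of f: grad f(x) = Q x + c = (-2, 6)
Constraint values g_i(x) = a_i^T x - b_i:
  g_1((-3, -2)) = 1
  g_2((-3, -2)) = 0
Stationarity residual: grad f(x) + sum_i lambda_i a_i = (0, 0)
  -> stationarity OK
Primal feasibility (all g_i <= 0): FAILS
Dual feasibility (all lambda_i >= 0): OK
Complementary slackness (lambda_i * g_i(x) = 0 for all i): OK

Verdict: the first failing condition is primal_feasibility -> primal.

primal


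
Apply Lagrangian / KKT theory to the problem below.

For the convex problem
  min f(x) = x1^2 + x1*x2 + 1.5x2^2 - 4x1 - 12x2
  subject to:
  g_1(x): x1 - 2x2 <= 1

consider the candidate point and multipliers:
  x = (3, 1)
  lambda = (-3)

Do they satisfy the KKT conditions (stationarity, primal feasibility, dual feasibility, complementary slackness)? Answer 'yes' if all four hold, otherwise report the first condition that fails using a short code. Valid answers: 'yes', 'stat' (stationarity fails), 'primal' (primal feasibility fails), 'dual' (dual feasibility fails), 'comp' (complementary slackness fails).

Gradient of f: grad f(x) = Q x + c = (3, -6)
Constraint values g_i(x) = a_i^T x - b_i:
  g_1((3, 1)) = 0
Stationarity residual: grad f(x) + sum_i lambda_i a_i = (0, 0)
  -> stationarity OK
Primal feasibility (all g_i <= 0): OK
Dual feasibility (all lambda_i >= 0): FAILS
Complementary slackness (lambda_i * g_i(x) = 0 for all i): OK

Verdict: the first failing condition is dual_feasibility -> dual.

dual
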